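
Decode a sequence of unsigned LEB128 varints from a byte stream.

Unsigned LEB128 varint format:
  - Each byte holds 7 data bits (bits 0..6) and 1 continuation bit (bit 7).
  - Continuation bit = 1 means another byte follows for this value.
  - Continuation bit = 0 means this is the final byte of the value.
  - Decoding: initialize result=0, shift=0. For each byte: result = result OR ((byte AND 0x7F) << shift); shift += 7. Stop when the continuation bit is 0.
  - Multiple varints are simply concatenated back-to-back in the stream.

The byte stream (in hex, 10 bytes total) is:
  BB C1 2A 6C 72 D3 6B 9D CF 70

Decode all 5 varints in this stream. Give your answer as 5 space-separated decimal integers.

  byte[0]=0xBB cont=1 payload=0x3B=59: acc |= 59<<0 -> acc=59 shift=7
  byte[1]=0xC1 cont=1 payload=0x41=65: acc |= 65<<7 -> acc=8379 shift=14
  byte[2]=0x2A cont=0 payload=0x2A=42: acc |= 42<<14 -> acc=696507 shift=21 [end]
Varint 1: bytes[0:3] = BB C1 2A -> value 696507 (3 byte(s))
  byte[3]=0x6C cont=0 payload=0x6C=108: acc |= 108<<0 -> acc=108 shift=7 [end]
Varint 2: bytes[3:4] = 6C -> value 108 (1 byte(s))
  byte[4]=0x72 cont=0 payload=0x72=114: acc |= 114<<0 -> acc=114 shift=7 [end]
Varint 3: bytes[4:5] = 72 -> value 114 (1 byte(s))
  byte[5]=0xD3 cont=1 payload=0x53=83: acc |= 83<<0 -> acc=83 shift=7
  byte[6]=0x6B cont=0 payload=0x6B=107: acc |= 107<<7 -> acc=13779 shift=14 [end]
Varint 4: bytes[5:7] = D3 6B -> value 13779 (2 byte(s))
  byte[7]=0x9D cont=1 payload=0x1D=29: acc |= 29<<0 -> acc=29 shift=7
  byte[8]=0xCF cont=1 payload=0x4F=79: acc |= 79<<7 -> acc=10141 shift=14
  byte[9]=0x70 cont=0 payload=0x70=112: acc |= 112<<14 -> acc=1845149 shift=21 [end]
Varint 5: bytes[7:10] = 9D CF 70 -> value 1845149 (3 byte(s))

Answer: 696507 108 114 13779 1845149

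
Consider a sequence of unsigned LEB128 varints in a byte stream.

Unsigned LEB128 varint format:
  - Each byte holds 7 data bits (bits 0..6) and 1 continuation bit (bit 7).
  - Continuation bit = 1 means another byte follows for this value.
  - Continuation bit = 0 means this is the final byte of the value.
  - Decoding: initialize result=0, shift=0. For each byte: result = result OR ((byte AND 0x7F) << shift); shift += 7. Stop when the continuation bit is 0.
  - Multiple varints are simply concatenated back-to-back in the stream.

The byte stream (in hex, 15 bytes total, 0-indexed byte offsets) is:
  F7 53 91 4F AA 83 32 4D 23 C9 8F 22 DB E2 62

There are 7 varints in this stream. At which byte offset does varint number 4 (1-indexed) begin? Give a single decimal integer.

Answer: 7

Derivation:
  byte[0]=0xF7 cont=1 payload=0x77=119: acc |= 119<<0 -> acc=119 shift=7
  byte[1]=0x53 cont=0 payload=0x53=83: acc |= 83<<7 -> acc=10743 shift=14 [end]
Varint 1: bytes[0:2] = F7 53 -> value 10743 (2 byte(s))
  byte[2]=0x91 cont=1 payload=0x11=17: acc |= 17<<0 -> acc=17 shift=7
  byte[3]=0x4F cont=0 payload=0x4F=79: acc |= 79<<7 -> acc=10129 shift=14 [end]
Varint 2: bytes[2:4] = 91 4F -> value 10129 (2 byte(s))
  byte[4]=0xAA cont=1 payload=0x2A=42: acc |= 42<<0 -> acc=42 shift=7
  byte[5]=0x83 cont=1 payload=0x03=3: acc |= 3<<7 -> acc=426 shift=14
  byte[6]=0x32 cont=0 payload=0x32=50: acc |= 50<<14 -> acc=819626 shift=21 [end]
Varint 3: bytes[4:7] = AA 83 32 -> value 819626 (3 byte(s))
  byte[7]=0x4D cont=0 payload=0x4D=77: acc |= 77<<0 -> acc=77 shift=7 [end]
Varint 4: bytes[7:8] = 4D -> value 77 (1 byte(s))
  byte[8]=0x23 cont=0 payload=0x23=35: acc |= 35<<0 -> acc=35 shift=7 [end]
Varint 5: bytes[8:9] = 23 -> value 35 (1 byte(s))
  byte[9]=0xC9 cont=1 payload=0x49=73: acc |= 73<<0 -> acc=73 shift=7
  byte[10]=0x8F cont=1 payload=0x0F=15: acc |= 15<<7 -> acc=1993 shift=14
  byte[11]=0x22 cont=0 payload=0x22=34: acc |= 34<<14 -> acc=559049 shift=21 [end]
Varint 6: bytes[9:12] = C9 8F 22 -> value 559049 (3 byte(s))
  byte[12]=0xDB cont=1 payload=0x5B=91: acc |= 91<<0 -> acc=91 shift=7
  byte[13]=0xE2 cont=1 payload=0x62=98: acc |= 98<<7 -> acc=12635 shift=14
  byte[14]=0x62 cont=0 payload=0x62=98: acc |= 98<<14 -> acc=1618267 shift=21 [end]
Varint 7: bytes[12:15] = DB E2 62 -> value 1618267 (3 byte(s))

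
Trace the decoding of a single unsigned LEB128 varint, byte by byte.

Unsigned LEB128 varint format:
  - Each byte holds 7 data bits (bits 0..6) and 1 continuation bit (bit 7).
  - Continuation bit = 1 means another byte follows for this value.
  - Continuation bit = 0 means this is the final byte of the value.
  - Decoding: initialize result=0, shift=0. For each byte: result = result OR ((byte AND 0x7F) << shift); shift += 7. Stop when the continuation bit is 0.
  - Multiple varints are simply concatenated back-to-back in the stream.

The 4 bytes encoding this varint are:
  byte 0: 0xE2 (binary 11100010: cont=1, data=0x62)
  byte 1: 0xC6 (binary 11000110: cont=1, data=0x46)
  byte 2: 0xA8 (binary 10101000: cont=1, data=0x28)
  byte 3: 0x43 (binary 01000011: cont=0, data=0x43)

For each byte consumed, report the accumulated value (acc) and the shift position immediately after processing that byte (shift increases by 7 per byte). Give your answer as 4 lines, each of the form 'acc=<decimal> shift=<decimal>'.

byte 0=0xE2: payload=0x62=98, contrib = 98<<0 = 98; acc -> 98, shift -> 7
byte 1=0xC6: payload=0x46=70, contrib = 70<<7 = 8960; acc -> 9058, shift -> 14
byte 2=0xA8: payload=0x28=40, contrib = 40<<14 = 655360; acc -> 664418, shift -> 21
byte 3=0x43: payload=0x43=67, contrib = 67<<21 = 140509184; acc -> 141173602, shift -> 28

Answer: acc=98 shift=7
acc=9058 shift=14
acc=664418 shift=21
acc=141173602 shift=28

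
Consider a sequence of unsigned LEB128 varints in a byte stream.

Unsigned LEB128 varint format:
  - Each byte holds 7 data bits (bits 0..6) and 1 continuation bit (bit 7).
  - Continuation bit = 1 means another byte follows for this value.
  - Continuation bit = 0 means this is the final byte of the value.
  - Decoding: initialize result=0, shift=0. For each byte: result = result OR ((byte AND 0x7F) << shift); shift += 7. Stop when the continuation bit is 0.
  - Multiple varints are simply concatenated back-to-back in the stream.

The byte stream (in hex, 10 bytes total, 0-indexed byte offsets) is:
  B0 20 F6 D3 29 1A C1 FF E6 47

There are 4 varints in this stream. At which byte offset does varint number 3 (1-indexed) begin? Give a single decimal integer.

  byte[0]=0xB0 cont=1 payload=0x30=48: acc |= 48<<0 -> acc=48 shift=7
  byte[1]=0x20 cont=0 payload=0x20=32: acc |= 32<<7 -> acc=4144 shift=14 [end]
Varint 1: bytes[0:2] = B0 20 -> value 4144 (2 byte(s))
  byte[2]=0xF6 cont=1 payload=0x76=118: acc |= 118<<0 -> acc=118 shift=7
  byte[3]=0xD3 cont=1 payload=0x53=83: acc |= 83<<7 -> acc=10742 shift=14
  byte[4]=0x29 cont=0 payload=0x29=41: acc |= 41<<14 -> acc=682486 shift=21 [end]
Varint 2: bytes[2:5] = F6 D3 29 -> value 682486 (3 byte(s))
  byte[5]=0x1A cont=0 payload=0x1A=26: acc |= 26<<0 -> acc=26 shift=7 [end]
Varint 3: bytes[5:6] = 1A -> value 26 (1 byte(s))
  byte[6]=0xC1 cont=1 payload=0x41=65: acc |= 65<<0 -> acc=65 shift=7
  byte[7]=0xFF cont=1 payload=0x7F=127: acc |= 127<<7 -> acc=16321 shift=14
  byte[8]=0xE6 cont=1 payload=0x66=102: acc |= 102<<14 -> acc=1687489 shift=21
  byte[9]=0x47 cont=0 payload=0x47=71: acc |= 71<<21 -> acc=150585281 shift=28 [end]
Varint 4: bytes[6:10] = C1 FF E6 47 -> value 150585281 (4 byte(s))

Answer: 5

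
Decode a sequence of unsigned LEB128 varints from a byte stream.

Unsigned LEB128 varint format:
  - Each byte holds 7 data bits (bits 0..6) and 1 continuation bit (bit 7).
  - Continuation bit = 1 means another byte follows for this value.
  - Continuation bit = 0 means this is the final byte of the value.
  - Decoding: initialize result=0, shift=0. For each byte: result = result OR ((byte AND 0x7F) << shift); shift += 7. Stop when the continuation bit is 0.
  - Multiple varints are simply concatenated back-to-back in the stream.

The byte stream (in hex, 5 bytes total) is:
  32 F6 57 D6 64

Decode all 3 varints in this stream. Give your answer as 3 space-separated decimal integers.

Answer: 50 11254 12886

Derivation:
  byte[0]=0x32 cont=0 payload=0x32=50: acc |= 50<<0 -> acc=50 shift=7 [end]
Varint 1: bytes[0:1] = 32 -> value 50 (1 byte(s))
  byte[1]=0xF6 cont=1 payload=0x76=118: acc |= 118<<0 -> acc=118 shift=7
  byte[2]=0x57 cont=0 payload=0x57=87: acc |= 87<<7 -> acc=11254 shift=14 [end]
Varint 2: bytes[1:3] = F6 57 -> value 11254 (2 byte(s))
  byte[3]=0xD6 cont=1 payload=0x56=86: acc |= 86<<0 -> acc=86 shift=7
  byte[4]=0x64 cont=0 payload=0x64=100: acc |= 100<<7 -> acc=12886 shift=14 [end]
Varint 3: bytes[3:5] = D6 64 -> value 12886 (2 byte(s))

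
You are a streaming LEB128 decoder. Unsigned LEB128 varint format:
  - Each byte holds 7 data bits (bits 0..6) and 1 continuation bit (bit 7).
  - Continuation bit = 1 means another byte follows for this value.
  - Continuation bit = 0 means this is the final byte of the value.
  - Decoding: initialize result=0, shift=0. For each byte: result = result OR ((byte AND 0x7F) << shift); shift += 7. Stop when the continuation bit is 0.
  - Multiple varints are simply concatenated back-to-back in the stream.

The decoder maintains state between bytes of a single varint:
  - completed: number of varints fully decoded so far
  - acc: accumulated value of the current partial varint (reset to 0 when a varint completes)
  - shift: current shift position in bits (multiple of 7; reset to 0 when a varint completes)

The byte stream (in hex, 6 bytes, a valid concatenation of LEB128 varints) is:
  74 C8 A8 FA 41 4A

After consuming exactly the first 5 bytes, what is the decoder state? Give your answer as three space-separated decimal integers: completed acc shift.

Answer: 2 0 0

Derivation:
byte[0]=0x74 cont=0 payload=0x74: varint #1 complete (value=116); reset -> completed=1 acc=0 shift=0
byte[1]=0xC8 cont=1 payload=0x48: acc |= 72<<0 -> completed=1 acc=72 shift=7
byte[2]=0xA8 cont=1 payload=0x28: acc |= 40<<7 -> completed=1 acc=5192 shift=14
byte[3]=0xFA cont=1 payload=0x7A: acc |= 122<<14 -> completed=1 acc=2004040 shift=21
byte[4]=0x41 cont=0 payload=0x41: varint #2 complete (value=138318920); reset -> completed=2 acc=0 shift=0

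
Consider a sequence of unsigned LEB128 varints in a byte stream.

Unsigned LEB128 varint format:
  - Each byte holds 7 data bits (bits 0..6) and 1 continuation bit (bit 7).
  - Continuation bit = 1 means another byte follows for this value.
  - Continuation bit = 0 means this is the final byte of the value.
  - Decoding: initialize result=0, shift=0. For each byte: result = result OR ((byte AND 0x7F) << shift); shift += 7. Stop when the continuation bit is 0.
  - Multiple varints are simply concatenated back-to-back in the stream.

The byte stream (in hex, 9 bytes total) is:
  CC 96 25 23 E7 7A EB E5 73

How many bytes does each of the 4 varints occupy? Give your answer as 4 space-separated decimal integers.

Answer: 3 1 2 3

Derivation:
  byte[0]=0xCC cont=1 payload=0x4C=76: acc |= 76<<0 -> acc=76 shift=7
  byte[1]=0x96 cont=1 payload=0x16=22: acc |= 22<<7 -> acc=2892 shift=14
  byte[2]=0x25 cont=0 payload=0x25=37: acc |= 37<<14 -> acc=609100 shift=21 [end]
Varint 1: bytes[0:3] = CC 96 25 -> value 609100 (3 byte(s))
  byte[3]=0x23 cont=0 payload=0x23=35: acc |= 35<<0 -> acc=35 shift=7 [end]
Varint 2: bytes[3:4] = 23 -> value 35 (1 byte(s))
  byte[4]=0xE7 cont=1 payload=0x67=103: acc |= 103<<0 -> acc=103 shift=7
  byte[5]=0x7A cont=0 payload=0x7A=122: acc |= 122<<7 -> acc=15719 shift=14 [end]
Varint 3: bytes[4:6] = E7 7A -> value 15719 (2 byte(s))
  byte[6]=0xEB cont=1 payload=0x6B=107: acc |= 107<<0 -> acc=107 shift=7
  byte[7]=0xE5 cont=1 payload=0x65=101: acc |= 101<<7 -> acc=13035 shift=14
  byte[8]=0x73 cont=0 payload=0x73=115: acc |= 115<<14 -> acc=1897195 shift=21 [end]
Varint 4: bytes[6:9] = EB E5 73 -> value 1897195 (3 byte(s))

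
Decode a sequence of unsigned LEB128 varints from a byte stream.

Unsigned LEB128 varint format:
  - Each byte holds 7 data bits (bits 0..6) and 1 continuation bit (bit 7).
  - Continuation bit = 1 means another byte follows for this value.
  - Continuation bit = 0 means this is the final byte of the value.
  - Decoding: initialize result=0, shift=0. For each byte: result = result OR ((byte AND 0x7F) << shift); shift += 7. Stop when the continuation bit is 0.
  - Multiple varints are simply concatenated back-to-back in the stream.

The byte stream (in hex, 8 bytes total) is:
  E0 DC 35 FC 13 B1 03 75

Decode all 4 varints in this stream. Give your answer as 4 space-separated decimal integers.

  byte[0]=0xE0 cont=1 payload=0x60=96: acc |= 96<<0 -> acc=96 shift=7
  byte[1]=0xDC cont=1 payload=0x5C=92: acc |= 92<<7 -> acc=11872 shift=14
  byte[2]=0x35 cont=0 payload=0x35=53: acc |= 53<<14 -> acc=880224 shift=21 [end]
Varint 1: bytes[0:3] = E0 DC 35 -> value 880224 (3 byte(s))
  byte[3]=0xFC cont=1 payload=0x7C=124: acc |= 124<<0 -> acc=124 shift=7
  byte[4]=0x13 cont=0 payload=0x13=19: acc |= 19<<7 -> acc=2556 shift=14 [end]
Varint 2: bytes[3:5] = FC 13 -> value 2556 (2 byte(s))
  byte[5]=0xB1 cont=1 payload=0x31=49: acc |= 49<<0 -> acc=49 shift=7
  byte[6]=0x03 cont=0 payload=0x03=3: acc |= 3<<7 -> acc=433 shift=14 [end]
Varint 3: bytes[5:7] = B1 03 -> value 433 (2 byte(s))
  byte[7]=0x75 cont=0 payload=0x75=117: acc |= 117<<0 -> acc=117 shift=7 [end]
Varint 4: bytes[7:8] = 75 -> value 117 (1 byte(s))

Answer: 880224 2556 433 117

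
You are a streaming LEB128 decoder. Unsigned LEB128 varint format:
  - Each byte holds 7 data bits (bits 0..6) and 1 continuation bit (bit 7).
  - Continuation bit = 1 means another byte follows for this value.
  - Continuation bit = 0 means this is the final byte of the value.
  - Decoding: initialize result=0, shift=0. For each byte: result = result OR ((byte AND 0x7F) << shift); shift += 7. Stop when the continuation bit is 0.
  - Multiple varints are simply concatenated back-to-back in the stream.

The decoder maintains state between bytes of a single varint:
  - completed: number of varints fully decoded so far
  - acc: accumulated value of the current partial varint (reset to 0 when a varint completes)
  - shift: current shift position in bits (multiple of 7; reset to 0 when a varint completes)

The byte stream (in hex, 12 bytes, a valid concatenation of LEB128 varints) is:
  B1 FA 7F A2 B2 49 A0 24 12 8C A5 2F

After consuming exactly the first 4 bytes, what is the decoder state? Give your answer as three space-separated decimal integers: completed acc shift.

byte[0]=0xB1 cont=1 payload=0x31: acc |= 49<<0 -> completed=0 acc=49 shift=7
byte[1]=0xFA cont=1 payload=0x7A: acc |= 122<<7 -> completed=0 acc=15665 shift=14
byte[2]=0x7F cont=0 payload=0x7F: varint #1 complete (value=2096433); reset -> completed=1 acc=0 shift=0
byte[3]=0xA2 cont=1 payload=0x22: acc |= 34<<0 -> completed=1 acc=34 shift=7

Answer: 1 34 7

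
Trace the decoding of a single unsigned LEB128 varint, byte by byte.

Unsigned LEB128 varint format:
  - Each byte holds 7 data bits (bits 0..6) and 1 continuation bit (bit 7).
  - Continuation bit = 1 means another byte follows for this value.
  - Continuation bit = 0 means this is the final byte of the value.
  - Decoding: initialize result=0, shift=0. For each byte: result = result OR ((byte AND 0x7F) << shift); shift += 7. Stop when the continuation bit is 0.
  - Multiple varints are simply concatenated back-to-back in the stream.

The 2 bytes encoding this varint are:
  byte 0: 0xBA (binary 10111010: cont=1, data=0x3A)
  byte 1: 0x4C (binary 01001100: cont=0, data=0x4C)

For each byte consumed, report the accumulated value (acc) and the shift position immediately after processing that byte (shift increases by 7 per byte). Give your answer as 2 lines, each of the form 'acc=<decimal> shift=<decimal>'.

Answer: acc=58 shift=7
acc=9786 shift=14

Derivation:
byte 0=0xBA: payload=0x3A=58, contrib = 58<<0 = 58; acc -> 58, shift -> 7
byte 1=0x4C: payload=0x4C=76, contrib = 76<<7 = 9728; acc -> 9786, shift -> 14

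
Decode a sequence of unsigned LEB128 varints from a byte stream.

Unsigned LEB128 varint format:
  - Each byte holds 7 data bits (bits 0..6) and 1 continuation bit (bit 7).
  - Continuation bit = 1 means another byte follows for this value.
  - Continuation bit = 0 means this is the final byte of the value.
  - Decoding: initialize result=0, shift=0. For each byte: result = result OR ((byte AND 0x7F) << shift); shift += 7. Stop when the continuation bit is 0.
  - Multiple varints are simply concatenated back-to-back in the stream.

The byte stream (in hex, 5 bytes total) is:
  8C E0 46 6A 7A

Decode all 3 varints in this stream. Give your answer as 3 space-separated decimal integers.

  byte[0]=0x8C cont=1 payload=0x0C=12: acc |= 12<<0 -> acc=12 shift=7
  byte[1]=0xE0 cont=1 payload=0x60=96: acc |= 96<<7 -> acc=12300 shift=14
  byte[2]=0x46 cont=0 payload=0x46=70: acc |= 70<<14 -> acc=1159180 shift=21 [end]
Varint 1: bytes[0:3] = 8C E0 46 -> value 1159180 (3 byte(s))
  byte[3]=0x6A cont=0 payload=0x6A=106: acc |= 106<<0 -> acc=106 shift=7 [end]
Varint 2: bytes[3:4] = 6A -> value 106 (1 byte(s))
  byte[4]=0x7A cont=0 payload=0x7A=122: acc |= 122<<0 -> acc=122 shift=7 [end]
Varint 3: bytes[4:5] = 7A -> value 122 (1 byte(s))

Answer: 1159180 106 122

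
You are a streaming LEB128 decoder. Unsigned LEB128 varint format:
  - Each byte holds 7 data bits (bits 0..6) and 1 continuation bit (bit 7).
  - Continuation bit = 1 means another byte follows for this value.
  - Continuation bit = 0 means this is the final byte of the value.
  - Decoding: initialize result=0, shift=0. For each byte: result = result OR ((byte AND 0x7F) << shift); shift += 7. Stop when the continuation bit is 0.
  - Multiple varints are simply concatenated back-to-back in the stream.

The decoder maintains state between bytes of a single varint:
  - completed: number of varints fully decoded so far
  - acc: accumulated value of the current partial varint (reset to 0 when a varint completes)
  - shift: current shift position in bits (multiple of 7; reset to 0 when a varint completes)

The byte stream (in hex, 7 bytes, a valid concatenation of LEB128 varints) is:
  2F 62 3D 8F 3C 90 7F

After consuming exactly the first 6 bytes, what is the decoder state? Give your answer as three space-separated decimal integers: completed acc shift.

Answer: 4 16 7

Derivation:
byte[0]=0x2F cont=0 payload=0x2F: varint #1 complete (value=47); reset -> completed=1 acc=0 shift=0
byte[1]=0x62 cont=0 payload=0x62: varint #2 complete (value=98); reset -> completed=2 acc=0 shift=0
byte[2]=0x3D cont=0 payload=0x3D: varint #3 complete (value=61); reset -> completed=3 acc=0 shift=0
byte[3]=0x8F cont=1 payload=0x0F: acc |= 15<<0 -> completed=3 acc=15 shift=7
byte[4]=0x3C cont=0 payload=0x3C: varint #4 complete (value=7695); reset -> completed=4 acc=0 shift=0
byte[5]=0x90 cont=1 payload=0x10: acc |= 16<<0 -> completed=4 acc=16 shift=7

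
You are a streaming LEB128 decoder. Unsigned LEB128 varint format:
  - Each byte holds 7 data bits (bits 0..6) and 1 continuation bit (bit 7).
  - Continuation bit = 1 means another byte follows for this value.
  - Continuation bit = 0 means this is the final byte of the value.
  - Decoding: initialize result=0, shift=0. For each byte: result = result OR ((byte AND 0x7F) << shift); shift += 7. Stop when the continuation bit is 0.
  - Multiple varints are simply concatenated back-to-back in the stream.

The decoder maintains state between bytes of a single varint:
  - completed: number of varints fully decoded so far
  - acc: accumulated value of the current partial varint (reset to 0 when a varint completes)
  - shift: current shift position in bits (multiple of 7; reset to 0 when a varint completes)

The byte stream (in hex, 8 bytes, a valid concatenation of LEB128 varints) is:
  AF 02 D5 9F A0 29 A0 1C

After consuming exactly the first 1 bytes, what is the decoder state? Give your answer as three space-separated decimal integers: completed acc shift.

Answer: 0 47 7

Derivation:
byte[0]=0xAF cont=1 payload=0x2F: acc |= 47<<0 -> completed=0 acc=47 shift=7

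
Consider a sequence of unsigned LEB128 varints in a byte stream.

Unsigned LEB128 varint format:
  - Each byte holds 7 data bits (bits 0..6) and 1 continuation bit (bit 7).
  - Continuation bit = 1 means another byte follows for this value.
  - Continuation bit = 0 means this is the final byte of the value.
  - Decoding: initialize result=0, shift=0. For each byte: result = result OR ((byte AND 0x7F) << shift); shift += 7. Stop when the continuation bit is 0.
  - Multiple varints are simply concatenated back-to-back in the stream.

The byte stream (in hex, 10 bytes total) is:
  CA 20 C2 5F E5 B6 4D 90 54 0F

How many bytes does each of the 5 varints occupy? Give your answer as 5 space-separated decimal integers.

  byte[0]=0xCA cont=1 payload=0x4A=74: acc |= 74<<0 -> acc=74 shift=7
  byte[1]=0x20 cont=0 payload=0x20=32: acc |= 32<<7 -> acc=4170 shift=14 [end]
Varint 1: bytes[0:2] = CA 20 -> value 4170 (2 byte(s))
  byte[2]=0xC2 cont=1 payload=0x42=66: acc |= 66<<0 -> acc=66 shift=7
  byte[3]=0x5F cont=0 payload=0x5F=95: acc |= 95<<7 -> acc=12226 shift=14 [end]
Varint 2: bytes[2:4] = C2 5F -> value 12226 (2 byte(s))
  byte[4]=0xE5 cont=1 payload=0x65=101: acc |= 101<<0 -> acc=101 shift=7
  byte[5]=0xB6 cont=1 payload=0x36=54: acc |= 54<<7 -> acc=7013 shift=14
  byte[6]=0x4D cont=0 payload=0x4D=77: acc |= 77<<14 -> acc=1268581 shift=21 [end]
Varint 3: bytes[4:7] = E5 B6 4D -> value 1268581 (3 byte(s))
  byte[7]=0x90 cont=1 payload=0x10=16: acc |= 16<<0 -> acc=16 shift=7
  byte[8]=0x54 cont=0 payload=0x54=84: acc |= 84<<7 -> acc=10768 shift=14 [end]
Varint 4: bytes[7:9] = 90 54 -> value 10768 (2 byte(s))
  byte[9]=0x0F cont=0 payload=0x0F=15: acc |= 15<<0 -> acc=15 shift=7 [end]
Varint 5: bytes[9:10] = 0F -> value 15 (1 byte(s))

Answer: 2 2 3 2 1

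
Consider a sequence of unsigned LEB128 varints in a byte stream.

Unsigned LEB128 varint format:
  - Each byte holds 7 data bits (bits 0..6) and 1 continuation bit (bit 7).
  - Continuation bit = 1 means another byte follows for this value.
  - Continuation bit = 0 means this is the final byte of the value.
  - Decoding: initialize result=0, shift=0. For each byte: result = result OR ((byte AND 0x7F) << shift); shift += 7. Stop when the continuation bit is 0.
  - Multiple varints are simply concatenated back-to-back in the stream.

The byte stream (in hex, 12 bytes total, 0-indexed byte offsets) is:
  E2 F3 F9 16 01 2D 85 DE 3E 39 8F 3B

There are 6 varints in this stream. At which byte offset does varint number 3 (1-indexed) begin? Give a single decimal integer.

Answer: 5

Derivation:
  byte[0]=0xE2 cont=1 payload=0x62=98: acc |= 98<<0 -> acc=98 shift=7
  byte[1]=0xF3 cont=1 payload=0x73=115: acc |= 115<<7 -> acc=14818 shift=14
  byte[2]=0xF9 cont=1 payload=0x79=121: acc |= 121<<14 -> acc=1997282 shift=21
  byte[3]=0x16 cont=0 payload=0x16=22: acc |= 22<<21 -> acc=48134626 shift=28 [end]
Varint 1: bytes[0:4] = E2 F3 F9 16 -> value 48134626 (4 byte(s))
  byte[4]=0x01 cont=0 payload=0x01=1: acc |= 1<<0 -> acc=1 shift=7 [end]
Varint 2: bytes[4:5] = 01 -> value 1 (1 byte(s))
  byte[5]=0x2D cont=0 payload=0x2D=45: acc |= 45<<0 -> acc=45 shift=7 [end]
Varint 3: bytes[5:6] = 2D -> value 45 (1 byte(s))
  byte[6]=0x85 cont=1 payload=0x05=5: acc |= 5<<0 -> acc=5 shift=7
  byte[7]=0xDE cont=1 payload=0x5E=94: acc |= 94<<7 -> acc=12037 shift=14
  byte[8]=0x3E cont=0 payload=0x3E=62: acc |= 62<<14 -> acc=1027845 shift=21 [end]
Varint 4: bytes[6:9] = 85 DE 3E -> value 1027845 (3 byte(s))
  byte[9]=0x39 cont=0 payload=0x39=57: acc |= 57<<0 -> acc=57 shift=7 [end]
Varint 5: bytes[9:10] = 39 -> value 57 (1 byte(s))
  byte[10]=0x8F cont=1 payload=0x0F=15: acc |= 15<<0 -> acc=15 shift=7
  byte[11]=0x3B cont=0 payload=0x3B=59: acc |= 59<<7 -> acc=7567 shift=14 [end]
Varint 6: bytes[10:12] = 8F 3B -> value 7567 (2 byte(s))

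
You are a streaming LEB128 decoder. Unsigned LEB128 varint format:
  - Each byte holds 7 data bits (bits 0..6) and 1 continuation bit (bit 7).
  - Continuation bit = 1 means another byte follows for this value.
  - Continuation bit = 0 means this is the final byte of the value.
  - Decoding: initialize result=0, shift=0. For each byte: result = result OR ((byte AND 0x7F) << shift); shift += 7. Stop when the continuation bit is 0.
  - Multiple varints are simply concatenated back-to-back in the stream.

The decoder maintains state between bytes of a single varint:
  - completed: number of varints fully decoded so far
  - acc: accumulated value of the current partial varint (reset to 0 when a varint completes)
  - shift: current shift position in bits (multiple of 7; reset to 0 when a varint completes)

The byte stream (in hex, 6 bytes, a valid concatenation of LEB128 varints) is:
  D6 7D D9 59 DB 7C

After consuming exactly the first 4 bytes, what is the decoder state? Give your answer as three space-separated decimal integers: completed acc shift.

Answer: 2 0 0

Derivation:
byte[0]=0xD6 cont=1 payload=0x56: acc |= 86<<0 -> completed=0 acc=86 shift=7
byte[1]=0x7D cont=0 payload=0x7D: varint #1 complete (value=16086); reset -> completed=1 acc=0 shift=0
byte[2]=0xD9 cont=1 payload=0x59: acc |= 89<<0 -> completed=1 acc=89 shift=7
byte[3]=0x59 cont=0 payload=0x59: varint #2 complete (value=11481); reset -> completed=2 acc=0 shift=0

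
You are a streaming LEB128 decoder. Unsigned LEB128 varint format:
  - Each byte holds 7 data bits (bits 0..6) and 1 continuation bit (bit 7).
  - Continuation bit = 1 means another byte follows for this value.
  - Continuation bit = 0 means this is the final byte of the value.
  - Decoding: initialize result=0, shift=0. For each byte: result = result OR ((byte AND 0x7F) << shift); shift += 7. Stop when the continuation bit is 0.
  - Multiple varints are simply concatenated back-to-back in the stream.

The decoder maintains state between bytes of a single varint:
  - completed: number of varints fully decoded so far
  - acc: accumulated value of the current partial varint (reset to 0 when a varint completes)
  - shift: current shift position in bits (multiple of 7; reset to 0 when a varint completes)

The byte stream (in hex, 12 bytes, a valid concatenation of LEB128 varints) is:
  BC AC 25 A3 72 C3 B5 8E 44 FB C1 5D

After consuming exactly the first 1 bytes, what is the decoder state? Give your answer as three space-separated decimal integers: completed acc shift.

byte[0]=0xBC cont=1 payload=0x3C: acc |= 60<<0 -> completed=0 acc=60 shift=7

Answer: 0 60 7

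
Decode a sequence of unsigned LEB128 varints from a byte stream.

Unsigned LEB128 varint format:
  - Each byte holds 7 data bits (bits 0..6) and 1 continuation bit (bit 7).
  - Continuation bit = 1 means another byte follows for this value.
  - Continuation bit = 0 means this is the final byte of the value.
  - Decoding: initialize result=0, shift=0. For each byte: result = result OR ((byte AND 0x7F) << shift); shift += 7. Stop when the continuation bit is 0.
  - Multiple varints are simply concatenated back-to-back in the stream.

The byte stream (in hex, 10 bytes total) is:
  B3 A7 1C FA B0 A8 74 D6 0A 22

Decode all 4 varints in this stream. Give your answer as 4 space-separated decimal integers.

  byte[0]=0xB3 cont=1 payload=0x33=51: acc |= 51<<0 -> acc=51 shift=7
  byte[1]=0xA7 cont=1 payload=0x27=39: acc |= 39<<7 -> acc=5043 shift=14
  byte[2]=0x1C cont=0 payload=0x1C=28: acc |= 28<<14 -> acc=463795 shift=21 [end]
Varint 1: bytes[0:3] = B3 A7 1C -> value 463795 (3 byte(s))
  byte[3]=0xFA cont=1 payload=0x7A=122: acc |= 122<<0 -> acc=122 shift=7
  byte[4]=0xB0 cont=1 payload=0x30=48: acc |= 48<<7 -> acc=6266 shift=14
  byte[5]=0xA8 cont=1 payload=0x28=40: acc |= 40<<14 -> acc=661626 shift=21
  byte[6]=0x74 cont=0 payload=0x74=116: acc |= 116<<21 -> acc=243931258 shift=28 [end]
Varint 2: bytes[3:7] = FA B0 A8 74 -> value 243931258 (4 byte(s))
  byte[7]=0xD6 cont=1 payload=0x56=86: acc |= 86<<0 -> acc=86 shift=7
  byte[8]=0x0A cont=0 payload=0x0A=10: acc |= 10<<7 -> acc=1366 shift=14 [end]
Varint 3: bytes[7:9] = D6 0A -> value 1366 (2 byte(s))
  byte[9]=0x22 cont=0 payload=0x22=34: acc |= 34<<0 -> acc=34 shift=7 [end]
Varint 4: bytes[9:10] = 22 -> value 34 (1 byte(s))

Answer: 463795 243931258 1366 34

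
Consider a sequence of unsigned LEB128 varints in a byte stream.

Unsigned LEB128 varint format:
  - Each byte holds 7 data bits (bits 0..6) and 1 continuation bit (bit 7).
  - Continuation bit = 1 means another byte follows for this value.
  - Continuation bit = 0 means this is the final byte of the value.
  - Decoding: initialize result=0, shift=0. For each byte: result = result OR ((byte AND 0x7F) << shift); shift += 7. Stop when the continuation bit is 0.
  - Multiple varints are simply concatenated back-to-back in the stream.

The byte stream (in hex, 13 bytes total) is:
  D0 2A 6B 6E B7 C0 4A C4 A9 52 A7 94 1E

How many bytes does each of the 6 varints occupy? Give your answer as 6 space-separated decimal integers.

Answer: 2 1 1 3 3 3

Derivation:
  byte[0]=0xD0 cont=1 payload=0x50=80: acc |= 80<<0 -> acc=80 shift=7
  byte[1]=0x2A cont=0 payload=0x2A=42: acc |= 42<<7 -> acc=5456 shift=14 [end]
Varint 1: bytes[0:2] = D0 2A -> value 5456 (2 byte(s))
  byte[2]=0x6B cont=0 payload=0x6B=107: acc |= 107<<0 -> acc=107 shift=7 [end]
Varint 2: bytes[2:3] = 6B -> value 107 (1 byte(s))
  byte[3]=0x6E cont=0 payload=0x6E=110: acc |= 110<<0 -> acc=110 shift=7 [end]
Varint 3: bytes[3:4] = 6E -> value 110 (1 byte(s))
  byte[4]=0xB7 cont=1 payload=0x37=55: acc |= 55<<0 -> acc=55 shift=7
  byte[5]=0xC0 cont=1 payload=0x40=64: acc |= 64<<7 -> acc=8247 shift=14
  byte[6]=0x4A cont=0 payload=0x4A=74: acc |= 74<<14 -> acc=1220663 shift=21 [end]
Varint 4: bytes[4:7] = B7 C0 4A -> value 1220663 (3 byte(s))
  byte[7]=0xC4 cont=1 payload=0x44=68: acc |= 68<<0 -> acc=68 shift=7
  byte[8]=0xA9 cont=1 payload=0x29=41: acc |= 41<<7 -> acc=5316 shift=14
  byte[9]=0x52 cont=0 payload=0x52=82: acc |= 82<<14 -> acc=1348804 shift=21 [end]
Varint 5: bytes[7:10] = C4 A9 52 -> value 1348804 (3 byte(s))
  byte[10]=0xA7 cont=1 payload=0x27=39: acc |= 39<<0 -> acc=39 shift=7
  byte[11]=0x94 cont=1 payload=0x14=20: acc |= 20<<7 -> acc=2599 shift=14
  byte[12]=0x1E cont=0 payload=0x1E=30: acc |= 30<<14 -> acc=494119 shift=21 [end]
Varint 6: bytes[10:13] = A7 94 1E -> value 494119 (3 byte(s))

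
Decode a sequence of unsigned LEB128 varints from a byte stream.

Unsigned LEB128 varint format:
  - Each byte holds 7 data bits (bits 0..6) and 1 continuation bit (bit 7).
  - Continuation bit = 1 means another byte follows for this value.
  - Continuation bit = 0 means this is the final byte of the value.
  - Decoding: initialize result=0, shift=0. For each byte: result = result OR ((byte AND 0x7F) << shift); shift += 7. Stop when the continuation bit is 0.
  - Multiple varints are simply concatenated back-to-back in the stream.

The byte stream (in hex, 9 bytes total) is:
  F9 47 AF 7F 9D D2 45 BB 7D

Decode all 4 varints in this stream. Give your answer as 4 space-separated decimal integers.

Answer: 9209 16303 1141021 16059

Derivation:
  byte[0]=0xF9 cont=1 payload=0x79=121: acc |= 121<<0 -> acc=121 shift=7
  byte[1]=0x47 cont=0 payload=0x47=71: acc |= 71<<7 -> acc=9209 shift=14 [end]
Varint 1: bytes[0:2] = F9 47 -> value 9209 (2 byte(s))
  byte[2]=0xAF cont=1 payload=0x2F=47: acc |= 47<<0 -> acc=47 shift=7
  byte[3]=0x7F cont=0 payload=0x7F=127: acc |= 127<<7 -> acc=16303 shift=14 [end]
Varint 2: bytes[2:4] = AF 7F -> value 16303 (2 byte(s))
  byte[4]=0x9D cont=1 payload=0x1D=29: acc |= 29<<0 -> acc=29 shift=7
  byte[5]=0xD2 cont=1 payload=0x52=82: acc |= 82<<7 -> acc=10525 shift=14
  byte[6]=0x45 cont=0 payload=0x45=69: acc |= 69<<14 -> acc=1141021 shift=21 [end]
Varint 3: bytes[4:7] = 9D D2 45 -> value 1141021 (3 byte(s))
  byte[7]=0xBB cont=1 payload=0x3B=59: acc |= 59<<0 -> acc=59 shift=7
  byte[8]=0x7D cont=0 payload=0x7D=125: acc |= 125<<7 -> acc=16059 shift=14 [end]
Varint 4: bytes[7:9] = BB 7D -> value 16059 (2 byte(s))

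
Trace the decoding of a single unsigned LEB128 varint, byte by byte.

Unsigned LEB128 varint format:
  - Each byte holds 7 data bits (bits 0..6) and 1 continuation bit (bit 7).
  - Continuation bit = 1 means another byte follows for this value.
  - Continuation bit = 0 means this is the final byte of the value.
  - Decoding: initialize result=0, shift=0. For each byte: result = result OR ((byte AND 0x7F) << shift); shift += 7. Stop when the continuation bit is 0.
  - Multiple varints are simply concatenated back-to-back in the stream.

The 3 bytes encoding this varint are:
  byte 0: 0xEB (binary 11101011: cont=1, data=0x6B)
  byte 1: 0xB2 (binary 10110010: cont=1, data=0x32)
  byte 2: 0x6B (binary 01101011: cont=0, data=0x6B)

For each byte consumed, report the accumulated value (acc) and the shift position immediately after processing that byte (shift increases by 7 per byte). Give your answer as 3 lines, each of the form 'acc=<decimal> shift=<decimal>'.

Answer: acc=107 shift=7
acc=6507 shift=14
acc=1759595 shift=21

Derivation:
byte 0=0xEB: payload=0x6B=107, contrib = 107<<0 = 107; acc -> 107, shift -> 7
byte 1=0xB2: payload=0x32=50, contrib = 50<<7 = 6400; acc -> 6507, shift -> 14
byte 2=0x6B: payload=0x6B=107, contrib = 107<<14 = 1753088; acc -> 1759595, shift -> 21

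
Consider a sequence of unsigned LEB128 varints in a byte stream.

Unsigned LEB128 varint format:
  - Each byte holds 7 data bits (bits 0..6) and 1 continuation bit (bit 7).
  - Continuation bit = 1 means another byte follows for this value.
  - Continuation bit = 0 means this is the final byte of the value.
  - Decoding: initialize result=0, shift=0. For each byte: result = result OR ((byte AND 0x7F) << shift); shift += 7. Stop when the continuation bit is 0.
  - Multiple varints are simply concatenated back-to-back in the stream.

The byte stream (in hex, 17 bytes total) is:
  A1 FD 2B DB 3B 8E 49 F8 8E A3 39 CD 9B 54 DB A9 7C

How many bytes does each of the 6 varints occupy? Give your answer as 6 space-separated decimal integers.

Answer: 3 2 2 4 3 3

Derivation:
  byte[0]=0xA1 cont=1 payload=0x21=33: acc |= 33<<0 -> acc=33 shift=7
  byte[1]=0xFD cont=1 payload=0x7D=125: acc |= 125<<7 -> acc=16033 shift=14
  byte[2]=0x2B cont=0 payload=0x2B=43: acc |= 43<<14 -> acc=720545 shift=21 [end]
Varint 1: bytes[0:3] = A1 FD 2B -> value 720545 (3 byte(s))
  byte[3]=0xDB cont=1 payload=0x5B=91: acc |= 91<<0 -> acc=91 shift=7
  byte[4]=0x3B cont=0 payload=0x3B=59: acc |= 59<<7 -> acc=7643 shift=14 [end]
Varint 2: bytes[3:5] = DB 3B -> value 7643 (2 byte(s))
  byte[5]=0x8E cont=1 payload=0x0E=14: acc |= 14<<0 -> acc=14 shift=7
  byte[6]=0x49 cont=0 payload=0x49=73: acc |= 73<<7 -> acc=9358 shift=14 [end]
Varint 3: bytes[5:7] = 8E 49 -> value 9358 (2 byte(s))
  byte[7]=0xF8 cont=1 payload=0x78=120: acc |= 120<<0 -> acc=120 shift=7
  byte[8]=0x8E cont=1 payload=0x0E=14: acc |= 14<<7 -> acc=1912 shift=14
  byte[9]=0xA3 cont=1 payload=0x23=35: acc |= 35<<14 -> acc=575352 shift=21
  byte[10]=0x39 cont=0 payload=0x39=57: acc |= 57<<21 -> acc=120113016 shift=28 [end]
Varint 4: bytes[7:11] = F8 8E A3 39 -> value 120113016 (4 byte(s))
  byte[11]=0xCD cont=1 payload=0x4D=77: acc |= 77<<0 -> acc=77 shift=7
  byte[12]=0x9B cont=1 payload=0x1B=27: acc |= 27<<7 -> acc=3533 shift=14
  byte[13]=0x54 cont=0 payload=0x54=84: acc |= 84<<14 -> acc=1379789 shift=21 [end]
Varint 5: bytes[11:14] = CD 9B 54 -> value 1379789 (3 byte(s))
  byte[14]=0xDB cont=1 payload=0x5B=91: acc |= 91<<0 -> acc=91 shift=7
  byte[15]=0xA9 cont=1 payload=0x29=41: acc |= 41<<7 -> acc=5339 shift=14
  byte[16]=0x7C cont=0 payload=0x7C=124: acc |= 124<<14 -> acc=2036955 shift=21 [end]
Varint 6: bytes[14:17] = DB A9 7C -> value 2036955 (3 byte(s))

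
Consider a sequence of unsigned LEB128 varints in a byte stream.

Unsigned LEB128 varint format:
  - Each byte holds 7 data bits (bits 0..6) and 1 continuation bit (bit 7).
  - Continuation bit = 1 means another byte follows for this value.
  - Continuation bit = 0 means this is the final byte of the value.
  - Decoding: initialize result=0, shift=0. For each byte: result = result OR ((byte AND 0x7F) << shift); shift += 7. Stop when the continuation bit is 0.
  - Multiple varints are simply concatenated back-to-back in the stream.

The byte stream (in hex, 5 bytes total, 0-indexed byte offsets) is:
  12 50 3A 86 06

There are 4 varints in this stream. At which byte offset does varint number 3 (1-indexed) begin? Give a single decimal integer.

  byte[0]=0x12 cont=0 payload=0x12=18: acc |= 18<<0 -> acc=18 shift=7 [end]
Varint 1: bytes[0:1] = 12 -> value 18 (1 byte(s))
  byte[1]=0x50 cont=0 payload=0x50=80: acc |= 80<<0 -> acc=80 shift=7 [end]
Varint 2: bytes[1:2] = 50 -> value 80 (1 byte(s))
  byte[2]=0x3A cont=0 payload=0x3A=58: acc |= 58<<0 -> acc=58 shift=7 [end]
Varint 3: bytes[2:3] = 3A -> value 58 (1 byte(s))
  byte[3]=0x86 cont=1 payload=0x06=6: acc |= 6<<0 -> acc=6 shift=7
  byte[4]=0x06 cont=0 payload=0x06=6: acc |= 6<<7 -> acc=774 shift=14 [end]
Varint 4: bytes[3:5] = 86 06 -> value 774 (2 byte(s))

Answer: 2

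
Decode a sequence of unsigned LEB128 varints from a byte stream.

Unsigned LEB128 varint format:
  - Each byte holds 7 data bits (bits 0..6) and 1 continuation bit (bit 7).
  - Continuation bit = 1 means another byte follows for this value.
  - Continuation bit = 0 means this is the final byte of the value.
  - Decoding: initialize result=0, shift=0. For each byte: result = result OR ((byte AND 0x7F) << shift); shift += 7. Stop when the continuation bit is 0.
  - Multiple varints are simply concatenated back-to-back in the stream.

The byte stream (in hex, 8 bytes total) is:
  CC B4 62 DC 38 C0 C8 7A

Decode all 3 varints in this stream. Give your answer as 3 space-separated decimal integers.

  byte[0]=0xCC cont=1 payload=0x4C=76: acc |= 76<<0 -> acc=76 shift=7
  byte[1]=0xB4 cont=1 payload=0x34=52: acc |= 52<<7 -> acc=6732 shift=14
  byte[2]=0x62 cont=0 payload=0x62=98: acc |= 98<<14 -> acc=1612364 shift=21 [end]
Varint 1: bytes[0:3] = CC B4 62 -> value 1612364 (3 byte(s))
  byte[3]=0xDC cont=1 payload=0x5C=92: acc |= 92<<0 -> acc=92 shift=7
  byte[4]=0x38 cont=0 payload=0x38=56: acc |= 56<<7 -> acc=7260 shift=14 [end]
Varint 2: bytes[3:5] = DC 38 -> value 7260 (2 byte(s))
  byte[5]=0xC0 cont=1 payload=0x40=64: acc |= 64<<0 -> acc=64 shift=7
  byte[6]=0xC8 cont=1 payload=0x48=72: acc |= 72<<7 -> acc=9280 shift=14
  byte[7]=0x7A cont=0 payload=0x7A=122: acc |= 122<<14 -> acc=2008128 shift=21 [end]
Varint 3: bytes[5:8] = C0 C8 7A -> value 2008128 (3 byte(s))

Answer: 1612364 7260 2008128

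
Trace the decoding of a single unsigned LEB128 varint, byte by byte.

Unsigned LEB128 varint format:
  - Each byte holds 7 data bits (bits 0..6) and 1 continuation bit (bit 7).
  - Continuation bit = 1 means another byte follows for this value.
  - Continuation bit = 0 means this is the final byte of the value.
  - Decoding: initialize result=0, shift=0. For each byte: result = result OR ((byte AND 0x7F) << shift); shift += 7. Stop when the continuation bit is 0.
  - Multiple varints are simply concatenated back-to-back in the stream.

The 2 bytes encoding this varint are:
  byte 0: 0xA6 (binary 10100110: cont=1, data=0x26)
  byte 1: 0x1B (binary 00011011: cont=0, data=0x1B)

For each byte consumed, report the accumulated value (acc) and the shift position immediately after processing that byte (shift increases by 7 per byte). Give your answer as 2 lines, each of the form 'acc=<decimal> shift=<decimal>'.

Answer: acc=38 shift=7
acc=3494 shift=14

Derivation:
byte 0=0xA6: payload=0x26=38, contrib = 38<<0 = 38; acc -> 38, shift -> 7
byte 1=0x1B: payload=0x1B=27, contrib = 27<<7 = 3456; acc -> 3494, shift -> 14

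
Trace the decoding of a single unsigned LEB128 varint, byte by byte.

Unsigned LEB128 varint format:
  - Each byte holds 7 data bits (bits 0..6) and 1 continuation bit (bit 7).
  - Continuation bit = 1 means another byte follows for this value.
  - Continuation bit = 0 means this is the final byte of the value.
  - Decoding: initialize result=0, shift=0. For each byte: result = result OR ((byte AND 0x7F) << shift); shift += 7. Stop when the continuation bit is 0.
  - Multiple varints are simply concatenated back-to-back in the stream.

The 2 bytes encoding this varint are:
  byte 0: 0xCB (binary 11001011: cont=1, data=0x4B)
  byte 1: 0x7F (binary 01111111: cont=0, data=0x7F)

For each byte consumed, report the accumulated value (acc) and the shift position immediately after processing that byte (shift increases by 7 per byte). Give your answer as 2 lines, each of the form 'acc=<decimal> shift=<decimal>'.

Answer: acc=75 shift=7
acc=16331 shift=14

Derivation:
byte 0=0xCB: payload=0x4B=75, contrib = 75<<0 = 75; acc -> 75, shift -> 7
byte 1=0x7F: payload=0x7F=127, contrib = 127<<7 = 16256; acc -> 16331, shift -> 14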